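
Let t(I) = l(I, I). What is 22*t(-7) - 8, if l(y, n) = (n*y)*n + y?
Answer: -7708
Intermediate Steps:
l(y, n) = y + y*n**2 (l(y, n) = y*n**2 + y = y + y*n**2)
t(I) = I*(1 + I**2)
22*t(-7) - 8 = 22*(-7 + (-7)**3) - 8 = 22*(-7 - 343) - 8 = 22*(-350) - 8 = -7700 - 8 = -7708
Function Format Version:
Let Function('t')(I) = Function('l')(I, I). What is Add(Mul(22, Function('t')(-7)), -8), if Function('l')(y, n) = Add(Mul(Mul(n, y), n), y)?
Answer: -7708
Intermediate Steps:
Function('l')(y, n) = Add(y, Mul(y, Pow(n, 2))) (Function('l')(y, n) = Add(Mul(y, Pow(n, 2)), y) = Add(y, Mul(y, Pow(n, 2))))
Function('t')(I) = Mul(I, Add(1, Pow(I, 2)))
Add(Mul(22, Function('t')(-7)), -8) = Add(Mul(22, Add(-7, Pow(-7, 3))), -8) = Add(Mul(22, Add(-7, -343)), -8) = Add(Mul(22, -350), -8) = Add(-7700, -8) = -7708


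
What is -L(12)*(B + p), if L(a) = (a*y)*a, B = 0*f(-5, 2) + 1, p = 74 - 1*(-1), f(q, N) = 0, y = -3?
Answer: 32832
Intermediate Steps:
p = 75 (p = 74 + 1 = 75)
B = 1 (B = 0*0 + 1 = 0 + 1 = 1)
L(a) = -3*a**2 (L(a) = (a*(-3))*a = (-3*a)*a = -3*a**2)
-L(12)*(B + p) = -(-3*12**2)*(1 + 75) = -(-3*144)*76 = -(-432)*76 = -1*(-32832) = 32832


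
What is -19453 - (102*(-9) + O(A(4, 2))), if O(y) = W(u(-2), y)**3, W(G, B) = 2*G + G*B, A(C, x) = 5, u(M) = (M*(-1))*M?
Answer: 3417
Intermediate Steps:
u(M) = -M**2 (u(M) = (-M)*M = -M**2)
W(G, B) = 2*G + B*G
O(y) = (-8 - 4*y)**3 (O(y) = ((-1*(-2)**2)*(2 + y))**3 = ((-1*4)*(2 + y))**3 = (-4*(2 + y))**3 = (-8 - 4*y)**3)
-19453 - (102*(-9) + O(A(4, 2))) = -19453 - (102*(-9) + 64*(-2 - 1*5)**3) = -19453 - (-918 + 64*(-2 - 5)**3) = -19453 - (-918 + 64*(-7)**3) = -19453 - (-918 + 64*(-343)) = -19453 - (-918 - 21952) = -19453 - 1*(-22870) = -19453 + 22870 = 3417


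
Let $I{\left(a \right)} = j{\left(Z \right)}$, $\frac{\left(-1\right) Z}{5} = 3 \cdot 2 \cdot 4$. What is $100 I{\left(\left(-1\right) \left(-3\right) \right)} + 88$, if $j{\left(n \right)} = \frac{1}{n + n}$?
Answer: $\frac{1051}{12} \approx 87.583$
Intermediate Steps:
$Z = -120$ ($Z = - 5 \cdot 3 \cdot 2 \cdot 4 = - 5 \cdot 6 \cdot 4 = \left(-5\right) 24 = -120$)
$j{\left(n \right)} = \frac{1}{2 n}$
$I{\left(a \right)} = - \frac{1}{240}$ ($I{\left(a \right)} = \frac{1}{2 \left(-120\right)} = \frac{1}{2} \left(- \frac{1}{120}\right) = - \frac{1}{240}$)
$100 I{\left(\left(-1\right) \left(-3\right) \right)} + 88 = 100 \left(- \frac{1}{240}\right) + 88 = - \frac{5}{12} + 88 = \frac{1051}{12}$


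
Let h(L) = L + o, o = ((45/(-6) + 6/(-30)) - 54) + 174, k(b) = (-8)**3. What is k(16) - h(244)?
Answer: -8683/10 ≈ -868.30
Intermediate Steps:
k(b) = -512
o = 1123/10 (o = ((45*(-1/6) + 6*(-1/30)) - 54) + 174 = ((-15/2 - 1/5) - 54) + 174 = (-77/10 - 54) + 174 = -617/10 + 174 = 1123/10 ≈ 112.30)
h(L) = 1123/10 + L (h(L) = L + 1123/10 = 1123/10 + L)
k(16) - h(244) = -512 - (1123/10 + 244) = -512 - 1*3563/10 = -512 - 3563/10 = -8683/10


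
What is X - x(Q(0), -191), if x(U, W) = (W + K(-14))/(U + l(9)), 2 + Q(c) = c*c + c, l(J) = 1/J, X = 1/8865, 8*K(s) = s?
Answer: -61514167/602820 ≈ -102.04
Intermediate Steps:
K(s) = s/8
X = 1/8865 ≈ 0.00011280
Q(c) = -2 + c + c² (Q(c) = -2 + (c*c + c) = -2 + (c² + c) = -2 + (c + c²) = -2 + c + c²)
x(U, W) = (-7/4 + W)/(⅑ + U) (x(U, W) = (W + (⅛)*(-14))/(U + 1/9) = (W - 7/4)/(U + ⅑) = (-7/4 + W)/(⅑ + U))
X - x(Q(0), -191) = 1/8865 - 9*(-7 + 4*(-191))/(4*(1 + 9*(-2 + 0 + 0²))) = 1/8865 - 9*(-7 - 764)/(4*(1 + 9*(-2 + 0 + 0))) = 1/8865 - 9*(-771)/(4*(1 + 9*(-2))) = 1/8865 - 9*(-771)/(4*(1 - 18)) = 1/8865 - 9*(-771)/(4*(-17)) = 1/8865 - 9*(-1)*(-771)/(4*17) = 1/8865 - 1*6939/68 = 1/8865 - 6939/68 = -61514167/602820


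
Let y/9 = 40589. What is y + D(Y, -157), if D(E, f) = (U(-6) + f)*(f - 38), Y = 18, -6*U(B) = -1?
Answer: 791767/2 ≈ 3.9588e+5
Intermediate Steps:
y = 365301 (y = 9*40589 = 365301)
U(B) = ⅙ (U(B) = -⅙*(-1) = ⅙)
D(E, f) = (-38 + f)*(⅙ + f) (D(E, f) = (⅙ + f)*(f - 38) = (⅙ + f)*(-38 + f) = (-38 + f)*(⅙ + f))
y + D(Y, -157) = 365301 + (-19/3 + (-157)² - 227/6*(-157)) = 365301 + (-19/3 + 24649 + 35639/6) = 365301 + 61165/2 = 791767/2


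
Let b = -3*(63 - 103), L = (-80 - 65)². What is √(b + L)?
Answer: √21145 ≈ 145.41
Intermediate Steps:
L = 21025 (L = (-145)² = 21025)
b = 120 (b = -3*(-40) = 120)
√(b + L) = √(120 + 21025) = √21145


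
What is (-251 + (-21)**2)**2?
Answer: 36100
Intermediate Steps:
(-251 + (-21)**2)**2 = (-251 + 441)**2 = 190**2 = 36100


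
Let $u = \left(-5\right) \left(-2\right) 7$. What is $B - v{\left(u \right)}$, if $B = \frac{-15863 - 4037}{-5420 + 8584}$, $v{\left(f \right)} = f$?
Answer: $- \frac{60345}{791} \approx -76.29$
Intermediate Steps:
$u = 70$ ($u = 10 \cdot 7 = 70$)
$B = - \frac{4975}{791}$ ($B = - \frac{19900}{3164} = \left(-19900\right) \frac{1}{3164} = - \frac{4975}{791} \approx -6.2895$)
$B - v{\left(u \right)} = - \frac{4975}{791} - 70 = - \frac{60345}{791}$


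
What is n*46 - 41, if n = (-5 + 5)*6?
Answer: -41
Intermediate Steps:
n = 0 (n = 0*6 = 0)
n*46 - 41 = 0*46 - 41 = 0 - 41 = -41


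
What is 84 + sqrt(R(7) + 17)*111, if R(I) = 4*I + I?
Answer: 84 + 222*sqrt(13) ≈ 884.43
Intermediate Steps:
R(I) = 5*I
84 + sqrt(R(7) + 17)*111 = 84 + sqrt(5*7 + 17)*111 = 84 + sqrt(35 + 17)*111 = 84 + sqrt(52)*111 = 84 + (2*sqrt(13))*111 = 84 + 222*sqrt(13)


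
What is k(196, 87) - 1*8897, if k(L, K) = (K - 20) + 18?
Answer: -8812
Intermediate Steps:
k(L, K) = -2 + K (k(L, K) = (-20 + K) + 18 = -2 + K)
k(196, 87) - 1*8897 = (-2 + 87) - 1*8897 = 85 - 8897 = -8812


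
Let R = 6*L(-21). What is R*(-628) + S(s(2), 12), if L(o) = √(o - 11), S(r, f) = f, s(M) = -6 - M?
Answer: 12 - 15072*I*√2 ≈ 12.0 - 21315.0*I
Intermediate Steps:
L(o) = √(-11 + o)
R = 24*I*√2 (R = 6*√(-11 - 21) = 6*√(-32) = 6*(4*I*√2) = 24*I*√2 ≈ 33.941*I)
R*(-628) + S(s(2), 12) = (24*I*√2)*(-628) + 12 = -15072*I*√2 + 12 = 12 - 15072*I*√2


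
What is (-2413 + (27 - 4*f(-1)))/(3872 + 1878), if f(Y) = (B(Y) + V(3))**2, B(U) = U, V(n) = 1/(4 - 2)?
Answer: -2387/5750 ≈ -0.41513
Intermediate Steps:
V(n) = 1/2
f(Y) = (1/2 + Y)**2 (f(Y) = (Y + 1/2)**2 = (1/2 + Y)**2)
(-2413 + (27 - 4*f(-1)))/(3872 + 1878) = (-2413 + (27 - (1 + 2*(-1))**2))/(3872 + 1878) = (-2413 + (27 - (1 - 2)**2))/5750 = (-2413 + (27 - (-1)**2))*(1/5750) = (-2413 + (27 - 1))*(1/5750) = (-2413 + 26)*(1/5750) = -2387*1/5750 = -2387/5750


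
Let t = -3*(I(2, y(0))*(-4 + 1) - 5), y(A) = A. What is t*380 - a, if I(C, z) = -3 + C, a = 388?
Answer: 1892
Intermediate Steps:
t = 6 (t = -3*((-3 + 2)*(-4 + 1) - 5) = -3*(-1*(-3) - 5) = -3*(3 - 5) = -3*(-2) = 6)
t*380 - a = 6*380 - 1*388 = 2280 - 388 = 1892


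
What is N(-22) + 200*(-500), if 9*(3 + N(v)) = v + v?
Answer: -900071/9 ≈ -1.0001e+5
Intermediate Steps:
N(v) = -3 + 2*v/9 (N(v) = -3 + (v + v)/9 = -3 + (2*v)/9 = -3 + 2*v/9)
N(-22) + 200*(-500) = (-3 + (2/9)*(-22)) + 200*(-500) = (-3 - 44/9) - 100000 = -71/9 - 100000 = -900071/9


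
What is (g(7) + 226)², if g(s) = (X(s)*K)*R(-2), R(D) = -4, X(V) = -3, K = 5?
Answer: 81796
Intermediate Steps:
g(s) = 60 (g(s) = -3*5*(-4) = -15*(-4) = 60)
(g(7) + 226)² = (60 + 226)² = 286² = 81796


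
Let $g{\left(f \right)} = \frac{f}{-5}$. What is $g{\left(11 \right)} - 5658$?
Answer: $- \frac{28301}{5} \approx -5660.2$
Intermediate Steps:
$g{\left(f \right)} = - \frac{f}{5}$ ($g{\left(f \right)} = f \left(- \frac{1}{5}\right) = - \frac{f}{5}$)
$g{\left(11 \right)} - 5658 = \left(- \frac{1}{5}\right) 11 - 5658 = - \frac{11}{5} - 5658 = - \frac{28301}{5}$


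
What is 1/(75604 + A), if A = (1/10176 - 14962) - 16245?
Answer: 10176/451783873 ≈ 2.2524e-5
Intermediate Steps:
A = -317562431/10176 (A = (1/10176 - 14962) - 16245 = -152253311/10176 - 16245 = -317562431/10176 ≈ -31207.)
1/(75604 + A) = 1/(75604 - 317562431/10176) = 1/(451783873/10176) = 10176/451783873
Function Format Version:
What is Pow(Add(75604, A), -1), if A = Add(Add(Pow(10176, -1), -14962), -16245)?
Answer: Rational(10176, 451783873) ≈ 2.2524e-5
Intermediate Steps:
A = Rational(-317562431, 10176) (A = Add(Add(Rational(1, 10176), -14962), -16245) = Add(Rational(-152253311, 10176), -16245) = Rational(-317562431, 10176) ≈ -31207.)
Pow(Add(75604, A), -1) = Pow(Add(75604, Rational(-317562431, 10176)), -1) = Pow(Rational(451783873, 10176), -1) = Rational(10176, 451783873)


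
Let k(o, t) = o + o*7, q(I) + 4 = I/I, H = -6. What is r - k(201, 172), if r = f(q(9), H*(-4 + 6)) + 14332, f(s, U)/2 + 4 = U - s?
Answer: 12698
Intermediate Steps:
q(I) = -3 (q(I) = -4 + I/I = -4 + 1 = -3)
f(s, U) = -8 - 2*s + 2*U (f(s, U) = -8 + 2*(U - s) = -8 + (-2*s + 2*U) = -8 - 2*s + 2*U)
k(o, t) = 8*o (k(o, t) = o + 7*o = 8*o)
r = 14306 (r = (-8 - 2*(-3) + 2*(-6*(-4 + 6))) + 14332 = (-8 + 6 + 2*(-6*2)) + 14332 = (-8 + 6 + 2*(-12)) + 14332 = (-8 + 6 - 24) + 14332 = -26 + 14332 = 14306)
r - k(201, 172) = 14306 - 8*201 = 14306 - 1*1608 = 14306 - 1608 = 12698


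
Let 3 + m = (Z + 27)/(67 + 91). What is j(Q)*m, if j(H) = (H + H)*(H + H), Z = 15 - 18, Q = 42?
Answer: -1587600/79 ≈ -20096.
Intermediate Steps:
Z = -3
j(H) = 4*H² (j(H) = (2*H)*(2*H) = 4*H²)
m = -225/79 (m = -3 + (-3 + 27)/(67 + 91) = -3 + 24/158 = -3 + 24*(1/158) = -3 + 12/79 = -225/79 ≈ -2.8481)
j(Q)*m = (4*42²)*(-225/79) = (4*1764)*(-225/79) = 7056*(-225/79) = -1587600/79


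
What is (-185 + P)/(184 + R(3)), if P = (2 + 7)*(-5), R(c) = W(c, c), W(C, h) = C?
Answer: -230/187 ≈ -1.2299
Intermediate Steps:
R(c) = c
P = -45 (P = 9*(-5) = -45)
(-185 + P)/(184 + R(3)) = (-185 - 45)/(184 + 3) = -230/187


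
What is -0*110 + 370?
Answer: 370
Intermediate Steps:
-0*110 + 370 = -144*0 + 370 = 0 + 370 = 370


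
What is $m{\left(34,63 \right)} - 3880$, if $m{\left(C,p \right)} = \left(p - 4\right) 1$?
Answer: $-3821$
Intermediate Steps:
$m{\left(C,p \right)} = -4 + p$ ($m{\left(C,p \right)} = \left(-4 + p\right) 1 = -4 + p$)
$m{\left(34,63 \right)} - 3880 = \left(-4 + 63\right) - 3880 = 59 - 3880 = -3821$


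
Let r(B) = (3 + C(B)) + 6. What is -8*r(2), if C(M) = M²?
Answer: -104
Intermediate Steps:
r(B) = 9 + B² (r(B) = (3 + B²) + 6 = 9 + B²)
-8*r(2) = -8*(9 + 2²) = -8*(9 + 4) = -8*13 = -104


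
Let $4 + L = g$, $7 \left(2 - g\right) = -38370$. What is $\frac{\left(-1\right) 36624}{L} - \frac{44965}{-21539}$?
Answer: $- \frac{55841659}{12149263} \approx -4.5963$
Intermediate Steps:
$g = \frac{38384}{7}$ ($g = 2 - - \frac{38370}{7} = 2 + \frac{38370}{7} = \frac{38384}{7} \approx 5483.4$)
$L = \frac{38356}{7}$ ($L = -4 + \frac{38384}{7} = \frac{38356}{7} \approx 5479.4$)
$\frac{\left(-1\right) 36624}{L} - \frac{44965}{-21539} = \frac{\left(-1\right) 36624}{\frac{38356}{7}} - \frac{44965}{-21539} = \left(-36624\right) \frac{7}{38356} - - \frac{2645}{1267} = - \frac{64092}{9589} + \frac{2645}{1267} = - \frac{55841659}{12149263}$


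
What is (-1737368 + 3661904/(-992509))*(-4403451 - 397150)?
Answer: 8277950122016767816/992509 ≈ 8.3404e+12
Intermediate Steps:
(-1737368 + 3661904/(-992509))*(-4403451 - 397150) = (-1737368 + 3661904*(-1/992509))*(-4800601) = (-1737368 - 3661904/992509)*(-4800601) = -1724357038216/992509*(-4800601) = 8277950122016767816/992509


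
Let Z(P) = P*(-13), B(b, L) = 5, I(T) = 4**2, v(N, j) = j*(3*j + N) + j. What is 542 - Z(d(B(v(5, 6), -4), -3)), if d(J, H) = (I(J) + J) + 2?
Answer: 841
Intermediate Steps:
v(N, j) = j + j*(N + 3*j) (v(N, j) = j*(N + 3*j) + j = j + j*(N + 3*j))
I(T) = 16
d(J, H) = 18 + J (d(J, H) = (16 + J) + 2 = 18 + J)
Z(P) = -13*P
542 - Z(d(B(v(5, 6), -4), -3)) = 542 - (-13)*(18 + 5) = 542 - (-13)*23 = 542 - 1*(-299) = 542 + 299 = 841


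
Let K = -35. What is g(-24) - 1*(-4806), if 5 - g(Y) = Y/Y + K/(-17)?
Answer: 81735/17 ≈ 4807.9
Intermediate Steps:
g(Y) = 33/17 (g(Y) = 5 - (Y/Y - 35/(-17)) = 5 - (1 - 35*(-1/17)) = 5 - (1 + 35/17) = 5 - 1*52/17 = 5 - 52/17 = 33/17)
g(-24) - 1*(-4806) = 33/17 - 1*(-4806) = 33/17 + 4806 = 81735/17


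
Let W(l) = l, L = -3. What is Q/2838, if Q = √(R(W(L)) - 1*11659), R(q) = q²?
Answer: 5*I*√466/2838 ≈ 0.038032*I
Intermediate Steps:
Q = 5*I*√466 (Q = √((-3)² - 1*11659) = √(9 - 11659) = √(-11650) = 5*I*√466 ≈ 107.94*I)
Q/2838 = (5*I*√466)/2838 = (5*I*√466)*(1/2838) = 5*I*√466/2838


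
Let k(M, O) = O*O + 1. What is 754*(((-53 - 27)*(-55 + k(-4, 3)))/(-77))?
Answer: -2714400/77 ≈ -35252.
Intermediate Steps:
k(M, O) = 1 + O**2 (k(M, O) = O**2 + 1 = 1 + O**2)
754*(((-53 - 27)*(-55 + k(-4, 3)))/(-77)) = 754*(((-53 - 27)*(-55 + (1 + 3**2)))/(-77)) = 754*(-80*(-55 + (1 + 9))*(-1/77)) = 754*(-80*(-55 + 10)*(-1/77)) = 754*(-80*(-45)*(-1/77)) = 754*(3600*(-1/77)) = 754*(-3600/77) = -2714400/77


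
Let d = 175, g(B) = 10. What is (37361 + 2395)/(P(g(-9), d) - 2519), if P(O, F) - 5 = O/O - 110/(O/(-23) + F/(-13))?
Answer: -33037236/2081725 ≈ -15.870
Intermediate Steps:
P(O, F) = 6 - 110/(-F/13 - O/23) (P(O, F) = 5 + (O/O - 110/(O/(-23) + F/(-13))) = 5 + (1 - 110/(O*(-1/23) + F*(-1/13))) = 5 + (1 - 110/(-O/23 - F/13)) = 5 + (1 - 110/(-F/13 - O/23)) = 6 - 110/(-F/13 - O/23))
(37361 + 2395)/(P(g(-9), d) - 2519) = (37361 + 2395)/(2*(16445 + 39*10 + 69*175)/(13*10 + 23*175) - 2519) = 39756/(2*(16445 + 390 + 12075)/(130 + 4025) - 2519) = 39756/(2*28910/4155 - 2519) = 39756/(2*(1/4155)*28910 - 2519) = 39756/(11564/831 - 2519) = 39756/(-2081725/831) = 39756*(-831/2081725) = -33037236/2081725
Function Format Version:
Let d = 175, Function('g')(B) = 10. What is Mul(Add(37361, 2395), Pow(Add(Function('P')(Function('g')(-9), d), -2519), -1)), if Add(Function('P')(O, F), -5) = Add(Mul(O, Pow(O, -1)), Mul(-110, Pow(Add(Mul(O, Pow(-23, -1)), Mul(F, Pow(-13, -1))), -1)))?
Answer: Rational(-33037236, 2081725) ≈ -15.870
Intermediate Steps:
Function('P')(O, F) = Add(6, Mul(-110, Pow(Add(Mul(Rational(-1, 13), F), Mul(Rational(-1, 23), O)), -1))) (Function('P')(O, F) = Add(5, Add(Mul(O, Pow(O, -1)), Mul(-110, Pow(Add(Mul(O, Pow(-23, -1)), Mul(F, Pow(-13, -1))), -1)))) = Add(5, Add(1, Mul(-110, Pow(Add(Mul(O, Rational(-1, 23)), Mul(F, Rational(-1, 13))), -1)))) = Add(5, Add(1, Mul(-110, Pow(Add(Mul(Rational(-1, 23), O), Mul(Rational(-1, 13), F)), -1)))) = Add(5, Add(1, Mul(-110, Pow(Add(Mul(Rational(-1, 13), F), Mul(Rational(-1, 23), O)), -1)))) = Add(6, Mul(-110, Pow(Add(Mul(Rational(-1, 13), F), Mul(Rational(-1, 23), O)), -1))))
Mul(Add(37361, 2395), Pow(Add(Function('P')(Function('g')(-9), d), -2519), -1)) = Mul(Add(37361, 2395), Pow(Add(Mul(2, Pow(Add(Mul(13, 10), Mul(23, 175)), -1), Add(16445, Mul(39, 10), Mul(69, 175))), -2519), -1)) = Mul(39756, Pow(Add(Mul(2, Pow(Add(130, 4025), -1), Add(16445, 390, 12075)), -2519), -1)) = Mul(39756, Pow(Add(Mul(2, Pow(4155, -1), 28910), -2519), -1)) = Mul(39756, Pow(Add(Mul(2, Rational(1, 4155), 28910), -2519), -1)) = Mul(39756, Pow(Add(Rational(11564, 831), -2519), -1)) = Mul(39756, Pow(Rational(-2081725, 831), -1)) = Mul(39756, Rational(-831, 2081725)) = Rational(-33037236, 2081725)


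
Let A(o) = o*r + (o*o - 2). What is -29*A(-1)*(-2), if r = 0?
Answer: -58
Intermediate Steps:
A(o) = -2 + o² (A(o) = o*0 + (o*o - 2) = 0 + (o² - 2) = 0 + (-2 + o²) = -2 + o²)
-29*A(-1)*(-2) = -29*(-2 + (-1)²)*(-2) = -29*(-2 + 1)*(-2) = -29*(-1)*(-2) = 29*(-2) = -58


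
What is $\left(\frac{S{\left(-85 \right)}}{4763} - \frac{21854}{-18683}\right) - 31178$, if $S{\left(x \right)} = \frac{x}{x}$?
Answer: $- \frac{396333799811}{12712447} \approx -31177.0$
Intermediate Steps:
$S{\left(x \right)} = 1$
$\left(\frac{S{\left(-85 \right)}}{4763} - \frac{21854}{-18683}\right) - 31178 = \left(1 \cdot \frac{1}{4763} - \frac{21854}{-18683}\right) - 31178 = \left(1 \cdot \frac{1}{4763} - - \frac{3122}{2669}\right) - 31178 = \left(\frac{1}{4763} + \frac{3122}{2669}\right) - 31178 = \frac{14872755}{12712447} - 31178 = - \frac{396333799811}{12712447}$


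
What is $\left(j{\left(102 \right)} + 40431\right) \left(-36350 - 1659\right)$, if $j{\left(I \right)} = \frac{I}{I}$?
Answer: $-1536779888$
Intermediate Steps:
$j{\left(I \right)} = 1$
$\left(j{\left(102 \right)} + 40431\right) \left(-36350 - 1659\right) = \left(1 + 40431\right) \left(-36350 - 1659\right) = 40432 \left(-38009\right) = -1536779888$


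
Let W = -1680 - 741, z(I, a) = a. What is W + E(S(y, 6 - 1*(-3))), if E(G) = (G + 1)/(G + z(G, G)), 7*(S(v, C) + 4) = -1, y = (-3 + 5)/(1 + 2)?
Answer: -70198/29 ≈ -2420.6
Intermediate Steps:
y = ⅔ (y = 2/3 = 2*(⅓) = ⅔ ≈ 0.66667)
S(v, C) = -29/7 (S(v, C) = -4 + (⅐)*(-1) = -4 - ⅐ = -29/7)
W = -2421
E(G) = (1 + G)/(2*G) (E(G) = (G + 1)/(G + G) = (1 + G)/((2*G)) = (1 + G)*(1/(2*G)) = (1 + G)/(2*G))
W + E(S(y, 6 - 1*(-3))) = -2421 + (1 - 29/7)/(2*(-29/7)) = -2421 + (½)*(-7/29)*(-22/7) = -2421 + 11/29 = -70198/29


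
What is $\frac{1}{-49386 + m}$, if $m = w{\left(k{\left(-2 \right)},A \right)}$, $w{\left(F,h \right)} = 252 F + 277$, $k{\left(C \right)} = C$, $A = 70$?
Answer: $- \frac{1}{49613} \approx -2.0156 \cdot 10^{-5}$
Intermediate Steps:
$w{\left(F,h \right)} = 277 + 252 F$
$m = -227$ ($m = 277 + 252 \left(-2\right) = 277 - 504 = -227$)
$\frac{1}{-49386 + m} = \frac{1}{-49386 - 227} = \frac{1}{-49613} = - \frac{1}{49613}$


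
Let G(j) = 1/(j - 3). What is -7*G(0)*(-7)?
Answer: -49/3 ≈ -16.333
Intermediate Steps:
G(j) = 1/(-3 + j)
-7*G(0)*(-7) = -7/(-3 + 0)*(-7) = -7/(-3)*(-7) = -7*(-⅓)*(-7) = (7/3)*(-7) = -49/3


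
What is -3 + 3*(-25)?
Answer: -78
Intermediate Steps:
-3 + 3*(-25) = -3 - 75 = -78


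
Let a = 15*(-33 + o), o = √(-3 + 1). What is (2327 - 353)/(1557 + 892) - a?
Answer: 1214229/2449 - 15*I*√2 ≈ 495.81 - 21.213*I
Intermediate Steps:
o = I*√2 (o = √(-2) = I*√2 ≈ 1.4142*I)
a = -495 + 15*I*√2 (a = 15*(-33 + I*√2) = -495 + 15*I*√2 ≈ -495.0 + 21.213*I)
(2327 - 353)/(1557 + 892) - a = (2327 - 353)/(1557 + 892) - (-495 + 15*I*√2) = 1974/2449 + (495 - 15*I*√2) = 1214229/2449 - 15*I*√2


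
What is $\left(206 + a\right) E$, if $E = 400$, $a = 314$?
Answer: $208000$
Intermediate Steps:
$\left(206 + a\right) E = \left(206 + 314\right) 400 = 520 \cdot 400 = 208000$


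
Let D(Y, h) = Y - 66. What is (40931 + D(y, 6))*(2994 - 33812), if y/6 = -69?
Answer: -1246618918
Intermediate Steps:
y = -414 (y = 6*(-69) = -414)
D(Y, h) = -66 + Y
(40931 + D(y, 6))*(2994 - 33812) = (40931 + (-66 - 414))*(2994 - 33812) = (40931 - 480)*(-30818) = 40451*(-30818) = -1246618918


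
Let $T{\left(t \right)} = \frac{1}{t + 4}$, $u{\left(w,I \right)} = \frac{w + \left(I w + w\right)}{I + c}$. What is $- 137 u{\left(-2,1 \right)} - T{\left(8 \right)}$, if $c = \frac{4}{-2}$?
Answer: $- \frac{9865}{12} \approx -822.08$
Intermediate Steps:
$c = -2$ ($c = 4 \left(- \frac{1}{2}\right) = -2$)
$u{\left(w,I \right)} = \frac{2 w + I w}{-2 + I}$ ($u{\left(w,I \right)} = \frac{w + \left(I w + w\right)}{I - 2} = \frac{w + \left(w + I w\right)}{-2 + I} = \frac{2 w + I w}{-2 + I}$)
$T{\left(t \right)} = \frac{1}{4 + t}$
$- 137 u{\left(-2,1 \right)} - T{\left(8 \right)} = - 137 \left(- \frac{2 \left(2 + 1\right)}{-2 + 1}\right) - \frac{1}{4 + 8} = - 137 \left(\left(-2\right) \frac{1}{-1} \cdot 3\right) - \frac{1}{12} = - 137 \left(\left(-2\right) \left(-1\right) 3\right) - \frac{1}{12} = \left(-137\right) 6 - \frac{1}{12} = -822 - \frac{1}{12} = - \frac{9865}{12}$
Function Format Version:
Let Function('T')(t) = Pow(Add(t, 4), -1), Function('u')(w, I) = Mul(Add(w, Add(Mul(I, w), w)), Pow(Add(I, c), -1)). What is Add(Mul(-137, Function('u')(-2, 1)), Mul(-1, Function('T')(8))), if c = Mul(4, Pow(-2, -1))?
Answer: Rational(-9865, 12) ≈ -822.08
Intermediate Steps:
c = -2 (c = Mul(4, Rational(-1, 2)) = -2)
Function('u')(w, I) = Mul(Pow(Add(-2, I), -1), Add(Mul(2, w), Mul(I, w))) (Function('u')(w, I) = Mul(Add(w, Add(Mul(I, w), w)), Pow(Add(I, -2), -1)) = Mul(Add(w, Add(w, Mul(I, w))), Pow(Add(-2, I), -1)) = Mul(Add(Mul(2, w), Mul(I, w)), Pow(Add(-2, I), -1)) = Mul(Pow(Add(-2, I), -1), Add(Mul(2, w), Mul(I, w))))
Function('T')(t) = Pow(Add(4, t), -1)
Add(Mul(-137, Function('u')(-2, 1)), Mul(-1, Function('T')(8))) = Add(Mul(-137, Mul(-2, Pow(Add(-2, 1), -1), Add(2, 1))), Mul(-1, Pow(Add(4, 8), -1))) = Add(Mul(-137, Mul(-2, Pow(-1, -1), 3)), Mul(-1, Pow(12, -1))) = Add(Mul(-137, Mul(-2, -1, 3)), Mul(-1, Rational(1, 12))) = Add(Mul(-137, 6), Rational(-1, 12)) = Add(-822, Rational(-1, 12)) = Rational(-9865, 12)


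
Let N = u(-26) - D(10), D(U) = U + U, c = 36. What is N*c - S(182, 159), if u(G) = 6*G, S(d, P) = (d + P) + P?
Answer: -6836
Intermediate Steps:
S(d, P) = d + 2*P (S(d, P) = (P + d) + P = d + 2*P)
D(U) = 2*U
N = -176 (N = 6*(-26) - 2*10 = -156 - 1*20 = -156 - 20 = -176)
N*c - S(182, 159) = -176*36 - (182 + 2*159) = -6336 - (182 + 318) = -6336 - 1*500 = -6336 - 500 = -6836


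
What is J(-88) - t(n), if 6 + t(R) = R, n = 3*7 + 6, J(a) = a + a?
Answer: -197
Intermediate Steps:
J(a) = 2*a
n = 27 (n = 21 + 6 = 27)
t(R) = -6 + R
J(-88) - t(n) = 2*(-88) - (-6 + 27) = -176 - 1*21 = -176 - 21 = -197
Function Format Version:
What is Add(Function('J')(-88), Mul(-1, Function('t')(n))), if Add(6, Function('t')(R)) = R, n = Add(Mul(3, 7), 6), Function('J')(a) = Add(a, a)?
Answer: -197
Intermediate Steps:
Function('J')(a) = Mul(2, a)
n = 27 (n = Add(21, 6) = 27)
Function('t')(R) = Add(-6, R)
Add(Function('J')(-88), Mul(-1, Function('t')(n))) = Add(Mul(2, -88), Mul(-1, Add(-6, 27))) = Add(-176, Mul(-1, 21)) = Add(-176, -21) = -197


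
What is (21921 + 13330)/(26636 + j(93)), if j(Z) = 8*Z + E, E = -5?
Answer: 35251/27375 ≈ 1.2877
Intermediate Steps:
j(Z) = -5 + 8*Z (j(Z) = 8*Z - 5 = -5 + 8*Z)
(21921 + 13330)/(26636 + j(93)) = (21921 + 13330)/(26636 + (-5 + 8*93)) = 35251/(26636 + (-5 + 744)) = 35251/(26636 + 739) = 35251/27375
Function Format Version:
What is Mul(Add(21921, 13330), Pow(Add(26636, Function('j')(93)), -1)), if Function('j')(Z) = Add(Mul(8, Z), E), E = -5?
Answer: Rational(35251, 27375) ≈ 1.2877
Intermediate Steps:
Function('j')(Z) = Add(-5, Mul(8, Z)) (Function('j')(Z) = Add(Mul(8, Z), -5) = Add(-5, Mul(8, Z)))
Mul(Add(21921, 13330), Pow(Add(26636, Function('j')(93)), -1)) = Mul(Add(21921, 13330), Pow(Add(26636, Add(-5, Mul(8, 93))), -1)) = Mul(35251, Pow(Add(26636, Add(-5, 744)), -1)) = Mul(35251, Pow(Add(26636, 739), -1)) = Mul(35251, Pow(27375, -1)) = Mul(35251, Rational(1, 27375)) = Rational(35251, 27375)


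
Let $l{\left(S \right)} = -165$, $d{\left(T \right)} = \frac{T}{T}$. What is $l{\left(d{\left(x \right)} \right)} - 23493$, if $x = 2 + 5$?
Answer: $-23658$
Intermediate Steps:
$x = 7$
$d{\left(T \right)} = 1$
$l{\left(d{\left(x \right)} \right)} - 23493 = -165 - 23493 = -23658$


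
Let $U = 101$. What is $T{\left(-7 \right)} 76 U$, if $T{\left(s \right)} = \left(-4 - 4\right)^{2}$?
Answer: $491264$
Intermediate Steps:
$T{\left(s \right)} = 64$ ($T{\left(s \right)} = \left(-8\right)^{2} = 64$)
$T{\left(-7 \right)} 76 U = 64 \cdot 76 \cdot 101 = 4864 \cdot 101 = 491264$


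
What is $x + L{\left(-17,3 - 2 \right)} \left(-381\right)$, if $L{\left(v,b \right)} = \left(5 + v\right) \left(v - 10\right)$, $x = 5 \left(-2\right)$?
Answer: $-123454$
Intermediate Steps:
$x = -10$
$L{\left(v,b \right)} = \left(-10 + v\right) \left(5 + v\right)$ ($L{\left(v,b \right)} = \left(5 + v\right) \left(-10 + v\right) = \left(-10 + v\right) \left(5 + v\right)$)
$x + L{\left(-17,3 - 2 \right)} \left(-381\right) = -10 + \left(-50 + \left(-17\right)^{2} - -85\right) \left(-381\right) = -10 + \left(-50 + 289 + 85\right) \left(-381\right) = -10 + 324 \left(-381\right) = -10 - 123444 = -123454$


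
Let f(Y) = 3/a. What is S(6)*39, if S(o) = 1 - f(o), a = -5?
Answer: 312/5 ≈ 62.400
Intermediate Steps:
f(Y) = -⅗ (f(Y) = 3/(-5) = 3*(-⅕) = -⅗)
S(o) = 8/5 (S(o) = 1 - 1*(-⅗) = 1 + ⅗ = 8/5)
S(6)*39 = (8/5)*39 = 312/5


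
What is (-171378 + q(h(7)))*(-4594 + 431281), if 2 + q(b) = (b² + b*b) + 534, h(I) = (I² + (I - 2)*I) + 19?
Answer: -63844322436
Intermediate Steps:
h(I) = 19 + I² + I*(-2 + I) (h(I) = (I² + (-2 + I)*I) + 19 = (I² + I*(-2 + I)) + 19 = 19 + I² + I*(-2 + I))
q(b) = 532 + 2*b² (q(b) = -2 + ((b² + b*b) + 534) = -2 + ((b² + b²) + 534) = -2 + (2*b² + 534) = -2 + (534 + 2*b²) = 532 + 2*b²)
(-171378 + q(h(7)))*(-4594 + 431281) = (-171378 + (532 + 2*(19 - 2*7 + 2*7²)²))*(-4594 + 431281) = (-171378 + (532 + 2*(19 - 14 + 2*49)²))*426687 = (-171378 + (532 + 2*(19 - 14 + 98)²))*426687 = (-171378 + (532 + 2*103²))*426687 = (-171378 + (532 + 2*10609))*426687 = (-171378 + (532 + 21218))*426687 = (-171378 + 21750)*426687 = -149628*426687 = -63844322436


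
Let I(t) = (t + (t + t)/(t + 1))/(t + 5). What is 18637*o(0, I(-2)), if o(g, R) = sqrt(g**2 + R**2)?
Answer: 37274/3 ≈ 12425.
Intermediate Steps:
I(t) = (t + 2*t/(1 + t))/(5 + t) (I(t) = (t + (2*t)/(1 + t))/(5 + t) = (t + 2*t/(1 + t))/(5 + t))
o(g, R) = sqrt(R**2 + g**2)
18637*o(0, I(-2)) = 18637*sqrt((-2*(3 - 2)/(5 + (-2)**2 + 6*(-2)))**2 + 0**2) = 18637*sqrt((-2*1/(5 + 4 - 12))**2 + 0) = 18637*sqrt((-2*1/(-3))**2 + 0) = 18637*sqrt((-2*(-1/3)*1)**2 + 0) = 18637*sqrt((2/3)**2 + 0) = 18637*sqrt(4/9 + 0) = 18637*sqrt(4/9) = 18637*(2/3) = 37274/3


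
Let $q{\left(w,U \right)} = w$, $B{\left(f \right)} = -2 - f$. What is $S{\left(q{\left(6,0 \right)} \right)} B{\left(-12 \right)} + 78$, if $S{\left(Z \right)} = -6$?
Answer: $18$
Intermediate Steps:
$S{\left(q{\left(6,0 \right)} \right)} B{\left(-12 \right)} + 78 = - 6 \left(-2 - -12\right) + 78 = - 6 \left(-2 + 12\right) + 78 = \left(-6\right) 10 + 78 = -60 + 78 = 18$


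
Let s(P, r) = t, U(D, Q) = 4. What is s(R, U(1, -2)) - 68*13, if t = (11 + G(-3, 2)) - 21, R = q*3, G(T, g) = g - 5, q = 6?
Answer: -897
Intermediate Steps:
G(T, g) = -5 + g
R = 18 (R = 6*3 = 18)
t = -13 (t = (11 + (-5 + 2)) - 21 = (11 - 3) - 21 = 8 - 21 = -13)
s(P, r) = -13
s(R, U(1, -2)) - 68*13 = -13 - 68*13 = -13 - 1*884 = -13 - 884 = -897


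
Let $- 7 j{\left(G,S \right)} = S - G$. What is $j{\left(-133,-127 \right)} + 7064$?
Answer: $\frac{49442}{7} \approx 7063.1$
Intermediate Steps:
$j{\left(G,S \right)} = - \frac{S}{7} + \frac{G}{7}$ ($j{\left(G,S \right)} = - \frac{S - G}{7} = - \frac{S}{7} + \frac{G}{7}$)
$j{\left(-133,-127 \right)} + 7064 = \left(\left(- \frac{1}{7}\right) \left(-127\right) + \frac{1}{7} \left(-133\right)\right) + 7064 = \left(\frac{127}{7} - 19\right) + 7064 = - \frac{6}{7} + 7064 = \frac{49442}{7}$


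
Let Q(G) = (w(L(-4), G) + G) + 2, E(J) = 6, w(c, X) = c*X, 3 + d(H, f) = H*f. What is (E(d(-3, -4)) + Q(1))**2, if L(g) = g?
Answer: 25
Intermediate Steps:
d(H, f) = -3 + H*f
w(c, X) = X*c
Q(G) = 2 - 3*G (Q(G) = (G*(-4) + G) + 2 = (-4*G + G) + 2 = -3*G + 2 = 2 - 3*G)
(E(d(-3, -4)) + Q(1))**2 = (6 + (2 - 3*1))**2 = (6 + (2 - 3))**2 = (6 - 1)**2 = 5**2 = 25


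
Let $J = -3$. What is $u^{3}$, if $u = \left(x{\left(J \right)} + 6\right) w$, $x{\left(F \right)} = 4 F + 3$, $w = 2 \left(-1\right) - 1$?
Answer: $729$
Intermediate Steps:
$w = -3$ ($w = -2 - 1 = -3$)
$x{\left(F \right)} = 3 + 4 F$
$u = 9$ ($u = \left(\left(3 + 4 \left(-3\right)\right) + 6\right) \left(-3\right) = \left(\left(3 - 12\right) + 6\right) \left(-3\right) = \left(-9 + 6\right) \left(-3\right) = \left(-3\right) \left(-3\right) = 9$)
$u^{3} = 9^{3} = 729$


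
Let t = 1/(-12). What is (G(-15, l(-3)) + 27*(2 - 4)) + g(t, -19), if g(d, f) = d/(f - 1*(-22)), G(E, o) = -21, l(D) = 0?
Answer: -2701/36 ≈ -75.028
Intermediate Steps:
t = -1/12 ≈ -0.083333
g(d, f) = d/(22 + f) (g(d, f) = d/(f + 22) = d/(22 + f))
(G(-15, l(-3)) + 27*(2 - 4)) + g(t, -19) = (-21 + 27*(2 - 4)) - 1/(12*(22 - 19)) = (-21 + 27*(-2)) - 1/12/3 = (-21 - 54) - 1/12*⅓ = -75 - 1/36 = -2701/36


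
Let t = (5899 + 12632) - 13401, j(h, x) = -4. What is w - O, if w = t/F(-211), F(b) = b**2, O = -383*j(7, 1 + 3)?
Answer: -68201042/44521 ≈ -1531.9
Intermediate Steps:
O = 1532 (O = -383*(-4) = 1532)
t = 5130 (t = 18531 - 13401 = 5130)
w = 5130/44521 (w = 5130/((-211)**2) = 5130/44521 ≈ 0.11523)
w - O = 5130/44521 - 1*1532 = 5130/44521 - 1532 = -68201042/44521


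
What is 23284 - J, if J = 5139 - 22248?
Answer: 40393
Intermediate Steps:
J = -17109
23284 - J = 23284 - 1*(-17109) = 23284 + 17109 = 40393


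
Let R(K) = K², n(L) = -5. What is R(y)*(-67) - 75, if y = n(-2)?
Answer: -1750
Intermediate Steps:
y = -5
R(y)*(-67) - 75 = (-5)²*(-67) - 75 = 25*(-67) - 75 = -1675 - 75 = -1750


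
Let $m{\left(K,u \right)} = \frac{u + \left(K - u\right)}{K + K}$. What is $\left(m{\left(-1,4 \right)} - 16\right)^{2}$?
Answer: $\frac{961}{4} \approx 240.25$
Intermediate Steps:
$m{\left(K,u \right)} = \frac{1}{2}$ ($m{\left(K,u \right)} = \frac{K}{2 K} = K \frac{1}{2 K} = \frac{1}{2}$)
$\left(m{\left(-1,4 \right)} - 16\right)^{2} = \left(\frac{1}{2} - 16\right)^{2} = \left(- \frac{31}{2}\right)^{2} = \frac{961}{4}$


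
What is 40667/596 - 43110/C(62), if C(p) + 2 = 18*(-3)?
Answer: 874091/1043 ≈ 838.05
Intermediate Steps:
C(p) = -56 (C(p) = -2 + 18*(-3) = -2 - 54 = -56)
40667/596 - 43110/C(62) = 40667/596 - 43110/(-56) = 40667*(1/596) - 43110*(-1/56) = 40667/596 + 21555/28 = 874091/1043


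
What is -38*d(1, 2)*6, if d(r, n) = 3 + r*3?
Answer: -1368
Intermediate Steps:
d(r, n) = 3 + 3*r
-38*d(1, 2)*6 = -38*(3 + 3*1)*6 = -38*(3 + 3)*6 = -38*6*6 = -228*6 = -1368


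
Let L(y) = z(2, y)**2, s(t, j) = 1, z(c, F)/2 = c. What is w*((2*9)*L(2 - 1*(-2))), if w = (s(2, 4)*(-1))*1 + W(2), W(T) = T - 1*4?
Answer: -864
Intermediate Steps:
z(c, F) = 2*c
L(y) = 16 (L(y) = (2*2)**2 = 4**2 = 16)
W(T) = -4 + T (W(T) = T - 4 = -4 + T)
w = -3 (w = (1*(-1))*1 + (-4 + 2) = -1*1 - 2 = -1 - 2 = -3)
w*((2*9)*L(2 - 1*(-2))) = -3*2*9*16 = -54*16 = -3*288 = -864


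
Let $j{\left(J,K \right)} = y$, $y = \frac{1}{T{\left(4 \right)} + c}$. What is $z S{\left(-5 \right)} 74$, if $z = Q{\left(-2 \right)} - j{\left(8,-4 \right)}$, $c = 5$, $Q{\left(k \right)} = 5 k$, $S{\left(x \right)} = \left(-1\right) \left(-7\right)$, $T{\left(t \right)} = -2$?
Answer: $- \frac{16058}{3} \approx -5352.7$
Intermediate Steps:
$S{\left(x \right)} = 7$
$y = \frac{1}{3}$ ($y = \frac{1}{-2 + 5} = \frac{1}{3} \approx 0.33333$)
$j{\left(J,K \right)} = \frac{1}{3}$
$z = - \frac{31}{3}$ ($z = 5 \left(-2\right) - \frac{1}{3} = -10 - \frac{1}{3} = - \frac{31}{3} \approx -10.333$)
$z S{\left(-5 \right)} 74 = \left(- \frac{31}{3}\right) 7 \cdot 74 = \left(- \frac{217}{3}\right) 74 = - \frac{16058}{3}$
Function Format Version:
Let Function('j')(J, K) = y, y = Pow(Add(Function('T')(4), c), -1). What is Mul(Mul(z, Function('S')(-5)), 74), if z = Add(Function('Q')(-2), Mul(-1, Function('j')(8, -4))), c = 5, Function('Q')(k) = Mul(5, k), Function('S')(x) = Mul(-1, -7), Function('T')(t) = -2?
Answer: Rational(-16058, 3) ≈ -5352.7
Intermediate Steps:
Function('S')(x) = 7
y = Rational(1, 3) (y = Pow(Add(-2, 5), -1) = Pow(3, -1) = Rational(1, 3) ≈ 0.33333)
Function('j')(J, K) = Rational(1, 3)
z = Rational(-31, 3) (z = Add(Mul(5, -2), Mul(-1, Rational(1, 3))) = Add(-10, Rational(-1, 3)) = Rational(-31, 3) ≈ -10.333)
Mul(Mul(z, Function('S')(-5)), 74) = Mul(Mul(Rational(-31, 3), 7), 74) = Mul(Rational(-217, 3), 74) = Rational(-16058, 3)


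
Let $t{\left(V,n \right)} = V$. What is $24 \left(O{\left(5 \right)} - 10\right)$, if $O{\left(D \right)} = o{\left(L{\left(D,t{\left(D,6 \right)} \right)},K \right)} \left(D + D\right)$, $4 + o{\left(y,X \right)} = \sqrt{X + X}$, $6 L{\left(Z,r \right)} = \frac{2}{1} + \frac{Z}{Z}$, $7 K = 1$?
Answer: $-1200 + \frac{240 \sqrt{14}}{7} \approx -1071.7$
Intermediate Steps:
$K = \frac{1}{7}$ ($K = \frac{1}{7} \cdot 1 = \frac{1}{7} \approx 0.14286$)
$L{\left(Z,r \right)} = \frac{1}{2}$ ($L{\left(Z,r \right)} = \frac{\frac{2}{1} + \frac{Z}{Z}}{6} = \frac{2 \cdot 1 + 1}{6} = \frac{2 + 1}{6} = \frac{1}{6} \cdot 3 = \frac{1}{2}$)
$o{\left(y,X \right)} = -4 + \sqrt{2} \sqrt{X}$ ($o{\left(y,X \right)} = -4 + \sqrt{X + X} = -4 + \sqrt{2 X} = -4 + \sqrt{2} \sqrt{X}$)
$O{\left(D \right)} = 2 D \left(-4 + \frac{\sqrt{14}}{7}\right)$ ($O{\left(D \right)} = \left(-4 + \frac{\sqrt{2}}{\sqrt{7}}\right) \left(D + D\right) = \left(-4 + \sqrt{2} \frac{\sqrt{7}}{7}\right) 2 D = \left(-4 + \frac{\sqrt{14}}{7}\right) 2 D = 2 D \left(-4 + \frac{\sqrt{14}}{7}\right)$)
$24 \left(O{\left(5 \right)} - 10\right) = 24 \left(\frac{2}{7} \cdot 5 \left(-28 + \sqrt{14}\right) - 10\right) = 24 \left(\left(-40 + \frac{10 \sqrt{14}}{7}\right) - 10\right) = 24 \left(-50 + \frac{10 \sqrt{14}}{7}\right) = -1200 + \frac{240 \sqrt{14}}{7}$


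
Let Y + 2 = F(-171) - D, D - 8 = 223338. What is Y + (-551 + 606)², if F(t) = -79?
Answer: -220402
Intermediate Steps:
D = 223346 (D = 8 + 223338 = 223346)
Y = -223427 (Y = -2 + (-79 - 1*223346) = -2 + (-79 - 223346) = -2 - 223425 = -223427)
Y + (-551 + 606)² = -223427 + (-551 + 606)² = -223427 + 55² = -223427 + 3025 = -220402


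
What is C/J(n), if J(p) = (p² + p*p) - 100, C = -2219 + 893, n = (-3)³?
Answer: -663/679 ≈ -0.97644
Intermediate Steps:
n = -27
C = -1326
J(p) = -100 + 2*p² (J(p) = (p² + p²) - 100 = 2*p² - 100 = -100 + 2*p²)
C/J(n) = -1326/(-100 + 2*(-27)²) = -1326/(-100 + 2*729) = -1326/(-100 + 1458) = -1326/1358 = -1326*1/1358 = -663/679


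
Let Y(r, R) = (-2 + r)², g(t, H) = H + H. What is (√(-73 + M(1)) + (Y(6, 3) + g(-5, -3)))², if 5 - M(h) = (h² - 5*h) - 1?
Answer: 37 + 60*I*√7 ≈ 37.0 + 158.75*I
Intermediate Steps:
g(t, H) = 2*H
M(h) = 6 - h² + 5*h (M(h) = 5 - ((h² - 5*h) - 1) = 5 - (-1 + h² - 5*h) = 5 + (1 - h² + 5*h) = 6 - h² + 5*h)
(√(-73 + M(1)) + (Y(6, 3) + g(-5, -3)))² = (√(-73 + (6 - 1*1² + 5*1)) + ((-2 + 6)² + 2*(-3)))² = (√(-73 + (6 - 1*1 + 5)) + (4² - 6))² = (√(-73 + (6 - 1 + 5)) + (16 - 6))² = (√(-73 + 10) + 10)² = (√(-63) + 10)² = (3*I*√7 + 10)² = (10 + 3*I*√7)²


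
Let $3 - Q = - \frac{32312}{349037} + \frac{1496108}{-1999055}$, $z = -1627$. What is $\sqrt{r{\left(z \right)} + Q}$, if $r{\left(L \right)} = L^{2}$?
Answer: $\frac{2 \sqrt{322187112892593541561179514290}}{697744160035} \approx 1627.0$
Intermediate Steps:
$Q = \frac{2680022993261}{697744160035}$ ($Q = 3 - \left(- \frac{32312}{349037} + \frac{1496108}{-1999055}\right) = 3 - \left(\left(-32312\right) \frac{1}{349037} + 1496108 \left(- \frac{1}{1999055}\right)\right) = 3 - \left(- \frac{32312}{349037} - \frac{1496108}{1999055}\right) = 3 - - \frac{586790513156}{697744160035} = 3 + \frac{586790513156}{697744160035} = \frac{2680022993261}{697744160035} \approx 3.841$)
$\sqrt{r{\left(z \right)} + Q} = \sqrt{\left(-1627\right)^{2} + \frac{2680022993261}{697744160035}} = \sqrt{2647129 + \frac{2680022993261}{697744160035}} = \sqrt{\frac{1847021480632282776}{697744160035}} = \frac{2 \sqrt{322187112892593541561179514290}}{697744160035}$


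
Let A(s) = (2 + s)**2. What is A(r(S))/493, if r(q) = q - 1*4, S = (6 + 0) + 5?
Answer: 81/493 ≈ 0.16430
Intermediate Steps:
S = 11 (S = 6 + 5 = 11)
r(q) = -4 + q (r(q) = q - 4 = -4 + q)
A(r(S))/493 = (2 + (-4 + 11))**2/493 = (2 + 7)**2*(1/493) = 9**2*(1/493) = 81*(1/493) = 81/493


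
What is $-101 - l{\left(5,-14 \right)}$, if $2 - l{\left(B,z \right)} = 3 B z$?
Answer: $-313$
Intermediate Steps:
$l{\left(B,z \right)} = 2 - 3 B z$
$-101 - l{\left(5,-14 \right)} = -101 - \left(2 - 15 \left(-14\right)\right) = -101 - \left(2 + 210\right) = -101 - 212 = -313$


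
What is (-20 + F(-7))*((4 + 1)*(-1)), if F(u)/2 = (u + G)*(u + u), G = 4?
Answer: -320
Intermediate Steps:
F(u) = 4*u*(4 + u) (F(u) = 2*((u + 4)*(u + u)) = 2*((4 + u)*(2*u)) = 2*(2*u*(4 + u)) = 4*u*(4 + u))
(-20 + F(-7))*((4 + 1)*(-1)) = (-20 + 4*(-7)*(4 - 7))*((4 + 1)*(-1)) = (-20 + 4*(-7)*(-3))*(5*(-1)) = (-20 + 84)*(-5) = 64*(-5) = -320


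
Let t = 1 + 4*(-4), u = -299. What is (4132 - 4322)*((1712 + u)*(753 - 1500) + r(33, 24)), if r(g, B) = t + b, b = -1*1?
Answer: 200550130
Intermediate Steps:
t = -15 (t = 1 - 16 = -15)
b = -1
r(g, B) = -16 (r(g, B) = -15 - 1 = -16)
(4132 - 4322)*((1712 + u)*(753 - 1500) + r(33, 24)) = (4132 - 4322)*((1712 - 299)*(753 - 1500) - 16) = -190*(1413*(-747) - 16) = -190*(-1055511 - 16) = -190*(-1055527) = 200550130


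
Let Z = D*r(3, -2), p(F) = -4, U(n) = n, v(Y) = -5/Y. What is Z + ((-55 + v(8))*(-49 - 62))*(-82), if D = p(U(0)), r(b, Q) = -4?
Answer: -2025131/4 ≈ -5.0628e+5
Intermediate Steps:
D = -4
Z = 16 (Z = -4*(-4) = 16)
Z + ((-55 + v(8))*(-49 - 62))*(-82) = 16 + ((-55 - 5/8)*(-49 - 62))*(-82) = 16 + ((-55 - 5*⅛)*(-111))*(-82) = 16 + ((-55 - 5/8)*(-111))*(-82) = 16 - 445/8*(-111)*(-82) = 16 + (49395/8)*(-82) = 16 - 2025195/4 = -2025131/4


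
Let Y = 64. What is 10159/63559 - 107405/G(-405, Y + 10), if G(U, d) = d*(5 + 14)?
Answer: -6812270841/89363954 ≈ -76.231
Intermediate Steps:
G(U, d) = 19*d (G(U, d) = d*19 = 19*d)
10159/63559 - 107405/G(-405, Y + 10) = 10159/63559 - 107405*1/(19*(64 + 10)) = 10159*(1/63559) - 107405/(19*74) = 10159/63559 - 107405/1406 = -6812270841/89363954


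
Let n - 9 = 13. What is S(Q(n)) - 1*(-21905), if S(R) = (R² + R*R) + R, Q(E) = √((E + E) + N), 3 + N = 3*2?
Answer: 21999 + √47 ≈ 22006.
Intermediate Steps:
n = 22 (n = 9 + 13 = 22)
N = 3 (N = -3 + 3*2 = -3 + 6 = 3)
Q(E) = √(3 + 2*E) (Q(E) = √((E + E) + 3) = √(2*E + 3) = √(3 + 2*E))
S(R) = R + 2*R² (S(R) = (R² + R²) + R = 2*R² + R = R + 2*R²)
S(Q(n)) - 1*(-21905) = √(3 + 2*22)*(1 + 2*√(3 + 2*22)) - 1*(-21905) = √(3 + 44)*(1 + 2*√(3 + 44)) + 21905 = √47*(1 + 2*√47) + 21905 = 21905 + √47*(1 + 2*√47)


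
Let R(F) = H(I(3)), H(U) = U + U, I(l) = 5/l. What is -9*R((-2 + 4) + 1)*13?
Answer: -390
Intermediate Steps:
H(U) = 2*U
R(F) = 10/3 (R(F) = 2*(5/3) = 10/3)
-9*R((-2 + 4) + 1)*13 = -9*10/3*13 = -30*13 = -390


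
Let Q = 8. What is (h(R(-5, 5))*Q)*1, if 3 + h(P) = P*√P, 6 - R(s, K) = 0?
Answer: -24 + 48*√6 ≈ 93.576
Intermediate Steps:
R(s, K) = 6 (R(s, K) = 6 - 1*0 = 6 + 0 = 6)
h(P) = -3 + P^(3/2) (h(P) = -3 + P*√P = -3 + P^(3/2))
(h(R(-5, 5))*Q)*1 = ((-3 + 6^(3/2))*8)*1 = ((-3 + 6*√6)*8)*1 = (-24 + 48*√6)*1 = -24 + 48*√6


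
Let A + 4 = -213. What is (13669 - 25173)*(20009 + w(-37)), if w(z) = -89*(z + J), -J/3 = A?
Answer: 398464048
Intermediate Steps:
A = -217 (A = -4 - 213 = -217)
J = 651 (J = -3*(-217) = 651)
w(z) = -57939 - 89*z (w(z) = -89*(z + 651) = -89*(651 + z) = -57939 - 89*z)
(13669 - 25173)*(20009 + w(-37)) = (13669 - 25173)*(20009 + (-57939 - 89*(-37))) = -11504*(20009 + (-57939 + 3293)) = -11504*(20009 - 54646) = -11504*(-34637) = 398464048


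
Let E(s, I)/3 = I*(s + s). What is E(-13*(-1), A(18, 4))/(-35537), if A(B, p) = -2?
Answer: 156/35537 ≈ 0.0043898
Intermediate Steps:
E(s, I) = 6*I*s (E(s, I) = 3*(I*(s + s)) = 3*(I*(2*s)) = 3*(2*I*s) = 6*I*s)
E(-13*(-1), A(18, 4))/(-35537) = (6*(-2)*(-13*(-1)))/(-35537) = (6*(-2)*13)*(-1/35537) = -156*(-1/35537) = 156/35537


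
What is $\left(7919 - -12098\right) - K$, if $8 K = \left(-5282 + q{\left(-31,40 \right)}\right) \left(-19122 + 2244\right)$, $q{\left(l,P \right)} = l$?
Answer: $- \frac{44756339}{4} \approx -1.1189 \cdot 10^{7}$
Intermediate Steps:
$K = \frac{44836407}{4}$ ($K = \frac{\left(-5282 - 31\right) \left(-19122 + 2244\right)}{8} = \frac{\left(-5313\right) \left(-16878\right)}{8} = \frac{1}{8} \cdot 89672814 = \frac{44836407}{4} \approx 1.1209 \cdot 10^{7}$)
$\left(7919 - -12098\right) - K = \left(7919 - -12098\right) - \frac{44836407}{4} = \left(7919 + 12098\right) - \frac{44836407}{4} = 20017 - \frac{44836407}{4} = - \frac{44756339}{4}$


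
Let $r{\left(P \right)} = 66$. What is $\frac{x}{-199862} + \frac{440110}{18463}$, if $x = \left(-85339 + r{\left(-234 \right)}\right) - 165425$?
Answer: $\frac{46294950997}{1845026053} \approx 25.092$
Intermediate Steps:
$x = -250698$ ($x = \left(-85339 + 66\right) - 165425 = -85273 - 165425 = -250698$)
$\frac{x}{-199862} + \frac{440110}{18463} = - \frac{250698}{-199862} + \frac{440110}{18463} = \left(-250698\right) \left(- \frac{1}{199862}\right) + 440110 \cdot \frac{1}{18463} = \frac{125349}{99931} + \frac{440110}{18463} = \frac{46294950997}{1845026053}$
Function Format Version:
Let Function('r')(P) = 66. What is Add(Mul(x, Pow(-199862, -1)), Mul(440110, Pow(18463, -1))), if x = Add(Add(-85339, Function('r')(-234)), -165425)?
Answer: Rational(46294950997, 1845026053) ≈ 25.092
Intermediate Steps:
x = -250698 (x = Add(Add(-85339, 66), -165425) = Add(-85273, -165425) = -250698)
Add(Mul(x, Pow(-199862, -1)), Mul(440110, Pow(18463, -1))) = Add(Mul(-250698, Pow(-199862, -1)), Mul(440110, Pow(18463, -1))) = Add(Mul(-250698, Rational(-1, 199862)), Mul(440110, Rational(1, 18463))) = Add(Rational(125349, 99931), Rational(440110, 18463)) = Rational(46294950997, 1845026053)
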